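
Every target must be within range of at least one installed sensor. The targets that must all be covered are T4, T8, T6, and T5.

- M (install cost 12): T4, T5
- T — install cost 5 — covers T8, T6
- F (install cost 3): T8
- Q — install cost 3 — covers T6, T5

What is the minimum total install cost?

This is an integer covering problem.
Choose M and T: together they cover T4, T8, T6, T5 — every target.
Total install cost: 12 + 5 = 17.

17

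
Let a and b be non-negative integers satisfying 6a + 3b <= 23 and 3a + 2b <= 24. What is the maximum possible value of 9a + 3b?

The continuous relaxation peaks at (3.83, 0) with value 34.50; rounding to a feasible lattice point costs some objective.
(a,b)=(3,1): 6·3+3·1=21≤23, 3·3+2·1=11≤24, objective 30.
(a,b)=(3,0): 6·3+3·0=18≤23, 3·3+2·0=9≤24, objective 27.
No feasible integer point exceeds 30.

30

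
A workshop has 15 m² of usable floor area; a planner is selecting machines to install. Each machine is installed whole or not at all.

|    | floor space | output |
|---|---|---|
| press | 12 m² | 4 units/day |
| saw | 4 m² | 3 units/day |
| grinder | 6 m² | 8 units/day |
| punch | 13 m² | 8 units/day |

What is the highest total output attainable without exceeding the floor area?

Treat it as a binary knapsack problem.
Allowing fractional choices, the relaxed optimum would be about 14.1, but machines are indivisible.
punch: floor space 13 ≤ 15, output 8.
grinder: floor space 6 ≤ 15, output 8.
saw + grinder: floor space 4 + 6 = 10 ≤ 15, output 3 + 8 = 11.
Best is saw and grinder with total output 11.

11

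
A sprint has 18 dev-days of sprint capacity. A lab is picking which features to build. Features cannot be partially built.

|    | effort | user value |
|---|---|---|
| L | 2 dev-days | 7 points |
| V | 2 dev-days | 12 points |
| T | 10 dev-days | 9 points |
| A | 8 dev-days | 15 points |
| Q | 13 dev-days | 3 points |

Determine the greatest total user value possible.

34

Take L, V, and A: effort 2 + 2 + 8 = 12 ≤ 18, user value 7 + 12 + 15 = 34.
No other feasible combination does better.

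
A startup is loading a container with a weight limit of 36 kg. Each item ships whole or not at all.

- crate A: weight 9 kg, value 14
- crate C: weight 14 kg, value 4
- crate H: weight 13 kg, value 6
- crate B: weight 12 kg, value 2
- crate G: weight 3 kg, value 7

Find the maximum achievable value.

crate A + crate H + crate G: weight 9 + 13 + 3 = 25 ≤ 36, value 14 + 6 + 7 = 27.
crate A + crate C + crate G: weight 9 + 14 + 3 = 26 ≤ 36, value 14 + 4 + 7 = 25.
crate A + crate C + crate H: weight 9 + 14 + 13 = 36 ≤ 36, value 14 + 4 + 6 = 24.
Best is crate A, crate H, and crate G with total value 27.

27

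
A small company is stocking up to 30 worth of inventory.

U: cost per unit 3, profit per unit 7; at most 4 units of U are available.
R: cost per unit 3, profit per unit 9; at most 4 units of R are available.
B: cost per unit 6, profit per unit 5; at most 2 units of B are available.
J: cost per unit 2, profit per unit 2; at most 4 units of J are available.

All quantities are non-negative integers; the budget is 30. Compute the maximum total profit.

70

R has the best ratio (9/3); taking only R gives at most 4×9 = 36 (stopped by the supply cap of 4).
Mixing does better — 4×U, 4×R, and 3×J: cost 30 ≤ 30, profit 4·7 + 4·9 + 3·2 = 70.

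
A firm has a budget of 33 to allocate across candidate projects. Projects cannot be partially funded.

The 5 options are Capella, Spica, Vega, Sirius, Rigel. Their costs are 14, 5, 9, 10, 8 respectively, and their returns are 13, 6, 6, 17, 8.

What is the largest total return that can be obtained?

Take Capella, Sirius, and Rigel: cost 14 + 10 + 8 = 32 ≤ 33, return 13 + 17 + 8 = 38.
No other feasible combination does better.

38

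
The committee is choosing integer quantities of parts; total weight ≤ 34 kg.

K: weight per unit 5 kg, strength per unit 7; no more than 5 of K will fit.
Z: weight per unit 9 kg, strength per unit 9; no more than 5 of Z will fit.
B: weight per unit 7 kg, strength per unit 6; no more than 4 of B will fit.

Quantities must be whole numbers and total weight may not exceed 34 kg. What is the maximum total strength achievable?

5×K and 1×B: weight 32 ≤ 34, strength 5·7 + 1·6 = 41.
5×K and 1×Z: weight 34 ≤ 34, strength 5·7 + 1·9 = 44.
Best is 44.

44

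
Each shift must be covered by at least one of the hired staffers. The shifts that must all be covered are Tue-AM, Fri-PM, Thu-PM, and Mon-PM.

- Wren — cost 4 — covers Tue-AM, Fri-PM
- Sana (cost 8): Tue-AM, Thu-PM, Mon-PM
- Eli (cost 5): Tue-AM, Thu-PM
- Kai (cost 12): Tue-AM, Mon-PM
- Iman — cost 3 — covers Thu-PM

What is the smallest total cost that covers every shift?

12

The greedy cost-per-new-shift heuristic would pick Wren, Iman, and Sana for 15, but a cheaper cover exists.
Choose Wren and Sana: together they cover Tue-AM, Fri-PM, Thu-PM, Mon-PM — every shift.
Total cost: 4 + 8 = 12.
No cover costs less than 12.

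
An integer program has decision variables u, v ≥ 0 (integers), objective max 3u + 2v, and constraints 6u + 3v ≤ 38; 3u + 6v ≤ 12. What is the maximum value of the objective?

(u,v)=(4,0): 6·4+3·0=24≤38, 3·4+6·0=12≤12, objective 12.
(u,v)=(3,0): 6·3+3·0=18≤38, 3·3+6·0=9≤12, objective 9.
No feasible integer point exceeds 12.

12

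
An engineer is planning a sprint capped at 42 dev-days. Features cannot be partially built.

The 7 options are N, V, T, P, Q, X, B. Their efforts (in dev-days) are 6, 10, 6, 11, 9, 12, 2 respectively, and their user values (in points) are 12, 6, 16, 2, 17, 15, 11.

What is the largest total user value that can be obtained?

71

V + T + Q + X + B: effort 10 + 6 + 9 + 12 + 2 = 39 ≤ 42, user value 6 + 16 + 17 + 15 + 11 = 65.
N + T + Q + X + B: effort 6 + 6 + 9 + 12 + 2 = 35 ≤ 42, user value 12 + 16 + 17 + 15 + 11 = 71.
N + V + T + Q + B: effort 6 + 10 + 6 + 9 + 2 = 33 ≤ 42, user value 12 + 6 + 16 + 17 + 11 = 62.
Best is N, T, Q, X, and B with total user value 71.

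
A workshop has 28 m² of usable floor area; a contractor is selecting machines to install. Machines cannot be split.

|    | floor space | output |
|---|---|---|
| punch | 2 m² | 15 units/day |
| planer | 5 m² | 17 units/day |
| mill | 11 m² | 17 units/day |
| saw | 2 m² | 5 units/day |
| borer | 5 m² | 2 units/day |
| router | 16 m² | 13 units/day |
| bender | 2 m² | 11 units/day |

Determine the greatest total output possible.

This is an integer program with binary decision variables.
Allowing fractional choices, the relaxed optimum would be about 69.9, but machines are indivisible.
punch + planer + mill + saw + bender: floor space 2 + 5 + 11 + 2 + 2 = 22 ≤ 28, output 15 + 17 + 17 + 5 + 11 = 65.
punch + planer + mill + borer + bender: floor space 2 + 5 + 11 + 5 + 2 = 25 ≤ 28, output 15 + 17 + 17 + 2 + 11 = 62.
punch + planer + mill + saw + borer + bender: floor space 2 + 5 + 11 + 2 + 5 + 2 = 27 ≤ 28, output 15 + 17 + 17 + 5 + 2 + 11 = 67.
Best is punch, planer, mill, saw, borer, and bender with total output 67.

67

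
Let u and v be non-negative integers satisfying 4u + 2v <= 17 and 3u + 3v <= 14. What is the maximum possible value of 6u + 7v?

28

(u,v)=(0,4) is feasible, giving 28.
(u,v)=(1,3) is feasible, giving 27.
(u,v)=(0,3) is feasible, giving 21.
No feasible integer point exceeds 28.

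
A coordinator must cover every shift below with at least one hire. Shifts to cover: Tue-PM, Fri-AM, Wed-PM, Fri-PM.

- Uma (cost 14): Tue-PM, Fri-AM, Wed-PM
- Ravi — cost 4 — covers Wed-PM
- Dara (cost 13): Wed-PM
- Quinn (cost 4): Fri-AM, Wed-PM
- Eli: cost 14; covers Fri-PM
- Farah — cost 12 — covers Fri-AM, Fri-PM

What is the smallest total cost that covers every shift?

The greedy cost-per-new-shift heuristic would pick Quinn, Farah, and Uma for 30, but a cheaper cover exists.
Choose Uma and Farah: together they cover Tue-PM, Fri-AM, Wed-PM, Fri-PM — every shift.
Total cost: 14 + 12 = 26.
No cover costs less than 26.

26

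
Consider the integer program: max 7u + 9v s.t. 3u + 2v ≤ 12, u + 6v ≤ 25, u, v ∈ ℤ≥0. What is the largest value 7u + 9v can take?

(u,v)=(1,4) is feasible, giving 43.
(u,v)=(2,3) is feasible, giving 41.
(u,v)=(0,4) is feasible, giving 36.
Maximum is 43 at (u,v)=(1,4).

43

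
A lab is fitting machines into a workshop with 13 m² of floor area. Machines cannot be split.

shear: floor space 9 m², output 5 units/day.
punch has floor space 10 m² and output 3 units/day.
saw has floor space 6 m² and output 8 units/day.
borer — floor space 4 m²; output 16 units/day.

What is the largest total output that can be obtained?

saw + borer: floor space 6 + 4 = 10 ≤ 13, output 8 + 16 = 24.
shear + borer: floor space 9 + 4 = 13 ≤ 13, output 5 + 16 = 21.
borer: floor space 4 ≤ 13, output 16.
Best is saw and borer with total output 24.

24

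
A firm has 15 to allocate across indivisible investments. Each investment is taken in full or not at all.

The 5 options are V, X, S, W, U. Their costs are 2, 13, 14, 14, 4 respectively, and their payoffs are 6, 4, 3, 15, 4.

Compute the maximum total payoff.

15

Allowing fractional choices, the relaxed optimum would be about 19.9, but investments are indivisible.
V + X: cost 2 + 13 = 15 ≤ 15, payoff 6 + 4 = 10.
V + U: cost 2 + 4 = 6 ≤ 15, payoff 6 + 4 = 10.
W: cost 14 ≤ 15, payoff 15.
Best is W with total payoff 15.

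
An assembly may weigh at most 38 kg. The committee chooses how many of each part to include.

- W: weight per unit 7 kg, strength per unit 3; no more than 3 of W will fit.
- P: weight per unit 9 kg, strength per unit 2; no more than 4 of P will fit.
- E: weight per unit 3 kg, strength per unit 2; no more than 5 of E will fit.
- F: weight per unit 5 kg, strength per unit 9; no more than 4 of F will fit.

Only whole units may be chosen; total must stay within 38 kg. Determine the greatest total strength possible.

46

Take 5×E and 4×F: weight 35 ≤ 38, strength 5·2 + 4·9 = 46.
F has the best ratio (9/5) and is taken to its limit of 4; remaining capacity is filled optimally with the others.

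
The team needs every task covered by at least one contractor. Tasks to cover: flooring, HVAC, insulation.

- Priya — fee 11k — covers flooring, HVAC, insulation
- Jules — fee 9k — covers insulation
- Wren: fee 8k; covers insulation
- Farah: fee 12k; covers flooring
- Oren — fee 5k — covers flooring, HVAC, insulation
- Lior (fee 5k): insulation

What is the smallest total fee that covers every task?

Oren alone covers flooring, HVAC, insulation — every task.
Total fee: 5.
No cover costs less than 5.

5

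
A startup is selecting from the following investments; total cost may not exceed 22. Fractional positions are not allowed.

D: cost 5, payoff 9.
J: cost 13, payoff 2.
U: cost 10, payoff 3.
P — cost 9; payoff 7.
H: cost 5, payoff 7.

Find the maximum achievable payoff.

Take D, P, and H: cost 5 + 9 + 5 = 19 ≤ 22, payoff 9 + 7 + 7 = 23.
No other feasible combination does better.

23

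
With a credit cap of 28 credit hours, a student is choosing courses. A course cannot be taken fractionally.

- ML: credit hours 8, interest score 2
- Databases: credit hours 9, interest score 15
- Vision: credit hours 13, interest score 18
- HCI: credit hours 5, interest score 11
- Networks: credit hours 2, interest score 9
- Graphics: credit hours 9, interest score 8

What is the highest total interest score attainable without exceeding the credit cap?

Databases + Vision + HCI: credit hours 9 + 13 + 5 = 27 ≤ 28, interest score 15 + 18 + 11 = 44.
Databases + HCI + Networks + Graphics: credit hours 9 + 5 + 2 + 9 = 25 ≤ 28, interest score 15 + 11 + 9 + 8 = 43.
Databases + Vision + Networks: credit hours 9 + 13 + 2 = 24 ≤ 28, interest score 15 + 18 + 9 = 42.
Best is Databases, Vision, and HCI with total interest score 44.

44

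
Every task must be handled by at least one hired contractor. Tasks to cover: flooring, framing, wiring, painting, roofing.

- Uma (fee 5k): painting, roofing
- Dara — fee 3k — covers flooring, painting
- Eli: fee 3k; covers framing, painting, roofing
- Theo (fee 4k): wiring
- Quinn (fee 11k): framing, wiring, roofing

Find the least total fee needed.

10

Choose Dara, Eli, and Theo: together they cover flooring, framing, wiring, painting, roofing — every task.
Total fee: 3 + 3 + 4 = 10.
No cover costs less than 10.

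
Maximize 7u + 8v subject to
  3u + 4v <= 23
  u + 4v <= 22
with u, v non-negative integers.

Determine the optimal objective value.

(u,v)=(5,2) is feasible, giving 51.
(u,v)=(6,1) is feasible, giving 50.
(u,v)=(7,0) is feasible, giving 49.
No feasible integer point exceeds 51.

51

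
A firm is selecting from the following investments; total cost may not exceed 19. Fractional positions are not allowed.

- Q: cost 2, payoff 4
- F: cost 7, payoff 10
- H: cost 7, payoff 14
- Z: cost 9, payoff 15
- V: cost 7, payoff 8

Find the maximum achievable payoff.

Allowing fractional choices, the relaxed optimum would be about 34.4, but investments are indivisible.
H + Z: cost 7 + 9 = 16 ≤ 19, payoff 14 + 15 = 29.
Q + H + Z: cost 2 + 7 + 9 = 18 ≤ 19, payoff 4 + 14 + 15 = 33.
Best is Q, H, and Z with total payoff 33.

33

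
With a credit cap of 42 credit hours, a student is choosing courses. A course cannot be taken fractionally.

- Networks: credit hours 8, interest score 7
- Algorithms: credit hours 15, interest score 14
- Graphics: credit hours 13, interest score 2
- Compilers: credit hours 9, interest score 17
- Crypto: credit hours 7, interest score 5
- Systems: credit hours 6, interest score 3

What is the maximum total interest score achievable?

43

Allowing fractional choices, the relaxed optimum would be about 44.5, but courses are indivisible.
Algorithms + Compilers + Crypto + Systems: credit hours 15 + 9 + 7 + 6 = 37 ≤ 42, interest score 14 + 17 + 5 + 3 = 39.
Networks + Algorithms + Compilers + Systems: credit hours 8 + 15 + 9 + 6 = 38 ≤ 42, interest score 7 + 14 + 17 + 3 = 41.
Networks + Algorithms + Compilers + Crypto: credit hours 8 + 15 + 9 + 7 = 39 ≤ 42, interest score 7 + 14 + 17 + 5 = 43.
Best is Networks, Algorithms, Compilers, and Crypto with total interest score 43.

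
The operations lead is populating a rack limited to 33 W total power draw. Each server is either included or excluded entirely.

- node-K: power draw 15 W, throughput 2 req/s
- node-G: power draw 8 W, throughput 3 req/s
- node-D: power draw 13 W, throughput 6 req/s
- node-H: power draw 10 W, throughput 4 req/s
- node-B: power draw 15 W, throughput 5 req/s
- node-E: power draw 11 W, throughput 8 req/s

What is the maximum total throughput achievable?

Take node-G, node-D, and node-E: power draw 8 + 13 + 11 = 32 ≤ 33, throughput 3 + 6 + 8 = 17.
No other feasible combination does better.

17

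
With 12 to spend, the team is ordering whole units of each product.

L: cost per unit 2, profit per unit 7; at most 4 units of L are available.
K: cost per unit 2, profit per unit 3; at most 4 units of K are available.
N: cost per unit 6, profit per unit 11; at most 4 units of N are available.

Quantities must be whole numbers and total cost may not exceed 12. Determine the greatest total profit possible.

34

L has the best ratio (7/2); taking only L gives at most 4×7 = 28 (stopped by the supply cap of 4).
Mixing does better — 4×L and 2×K: cost 12 ≤ 12, profit 4·7 + 2·3 = 34.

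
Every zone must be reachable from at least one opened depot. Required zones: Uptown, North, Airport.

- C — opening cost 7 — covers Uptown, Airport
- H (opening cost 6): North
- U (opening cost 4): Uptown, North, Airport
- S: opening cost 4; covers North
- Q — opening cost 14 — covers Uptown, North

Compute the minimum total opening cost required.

4

This is a weighted set-cover instance.
U alone covers Uptown, North, Airport — every zone.
Total opening cost: 4.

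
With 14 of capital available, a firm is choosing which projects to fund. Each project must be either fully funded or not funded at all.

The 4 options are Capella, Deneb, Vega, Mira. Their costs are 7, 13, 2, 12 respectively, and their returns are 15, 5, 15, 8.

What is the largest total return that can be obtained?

30

Vega: cost 2 ≤ 14, return 15.
Vega + Mira: cost 2 + 12 = 14 ≤ 14, return 15 + 8 = 23.
Capella + Vega: cost 7 + 2 = 9 ≤ 14, return 15 + 15 = 30.
Best is Capella and Vega with total return 30.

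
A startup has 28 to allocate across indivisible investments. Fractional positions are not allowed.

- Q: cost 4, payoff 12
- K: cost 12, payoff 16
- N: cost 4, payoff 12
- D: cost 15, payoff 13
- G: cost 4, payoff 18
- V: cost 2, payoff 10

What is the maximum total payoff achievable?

Q + K + N + G: cost 4 + 12 + 4 + 4 = 24 ≤ 28, payoff 12 + 16 + 12 + 18 = 58.
Q + K + N + G + V: cost 4 + 12 + 4 + 4 + 2 = 26 ≤ 28, payoff 12 + 16 + 12 + 18 + 10 = 68.
Best is Q, K, N, G, and V with total payoff 68.

68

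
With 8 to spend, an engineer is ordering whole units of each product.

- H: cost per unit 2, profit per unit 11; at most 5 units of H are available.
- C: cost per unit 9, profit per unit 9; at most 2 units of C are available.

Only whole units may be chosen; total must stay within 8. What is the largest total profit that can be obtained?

44

4×H: cost 8 ≤ 8, profit 4·11 = 44.
3×H: cost 6 ≤ 8, profit 3·11 = 33.
Best is 44.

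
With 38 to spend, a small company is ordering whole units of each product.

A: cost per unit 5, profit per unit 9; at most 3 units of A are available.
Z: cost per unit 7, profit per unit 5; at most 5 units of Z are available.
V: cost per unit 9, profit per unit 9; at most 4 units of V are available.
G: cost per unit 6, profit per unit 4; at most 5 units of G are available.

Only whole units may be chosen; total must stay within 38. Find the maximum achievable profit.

Take 3×A, 2×Z, and 1×V: cost 38 ≤ 38, profit 3·9 + 2·5 + 1·9 = 46.
A has the best ratio (9/5) and is taken to its limit of 3; remaining capacity is filled optimally with the others.

46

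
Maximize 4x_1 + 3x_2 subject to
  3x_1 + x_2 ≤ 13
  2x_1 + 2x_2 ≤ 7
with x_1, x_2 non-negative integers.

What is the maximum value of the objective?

The continuous relaxation peaks at (3.5, 0) with value 14.00; rounding to a feasible lattice point costs some objective.
(x_1,x_2)=(3,0) is feasible, giving 12.
(x_1,x_2)=(2,1) is feasible, giving 11.
(x_1,x_2)=(2,0) is feasible, giving 8.
No feasible integer point exceeds 12.

12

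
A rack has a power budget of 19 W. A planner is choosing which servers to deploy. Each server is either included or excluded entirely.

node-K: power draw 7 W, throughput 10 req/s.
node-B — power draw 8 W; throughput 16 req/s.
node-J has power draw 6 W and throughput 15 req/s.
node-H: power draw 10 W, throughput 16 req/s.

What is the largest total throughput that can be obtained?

This is an integer program with binary decision variables.
Take node-B and node-H: power draw 8 + 10 = 18 ≤ 19, throughput 16 + 16 = 32.
No other feasible combination does better.

32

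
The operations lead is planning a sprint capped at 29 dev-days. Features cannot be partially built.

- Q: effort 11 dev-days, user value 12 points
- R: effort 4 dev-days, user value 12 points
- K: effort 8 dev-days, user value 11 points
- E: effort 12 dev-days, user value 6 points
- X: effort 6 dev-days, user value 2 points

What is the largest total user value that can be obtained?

Allowing fractional choices, the relaxed optimum would be about 38.0, but features are indivisible.
Q + R + E: effort 11 + 4 + 12 = 27 ≤ 29, user value 12 + 12 + 6 = 30.
Q + R + K: effort 11 + 4 + 8 = 23 ≤ 29, user value 12 + 12 + 11 = 35.
Q + R + K + X: effort 11 + 4 + 8 + 6 = 29 ≤ 29, user value 12 + 12 + 11 + 2 = 37.
Best is Q, R, K, and X with total user value 37.

37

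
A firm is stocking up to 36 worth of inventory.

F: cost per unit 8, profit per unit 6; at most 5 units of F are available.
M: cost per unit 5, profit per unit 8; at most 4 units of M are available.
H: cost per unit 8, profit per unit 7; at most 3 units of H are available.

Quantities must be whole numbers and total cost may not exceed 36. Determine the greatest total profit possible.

This is a bounded integer knapsack.
M has the best ratio (8/5); taking only M gives at most 4×8 = 32 (stopped by the supply cap of 4).
Mixing does better — 4×M and 2×H: cost 36 ≤ 36, profit 4·8 + 2·7 = 46.

46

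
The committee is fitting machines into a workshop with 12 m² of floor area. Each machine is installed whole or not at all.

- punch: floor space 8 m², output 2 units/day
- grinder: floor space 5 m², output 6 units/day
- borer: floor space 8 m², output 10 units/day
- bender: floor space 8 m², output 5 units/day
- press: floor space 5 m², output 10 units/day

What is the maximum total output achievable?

This is an integer program with binary decision variables.
Allowing fractional choices, the relaxed optimum would be about 18.8, but machines are indivisible.
press: floor space 5 ≤ 12, output 10.
grinder + press: floor space 5 + 5 = 10 ≤ 12, output 6 + 10 = 16.
borer: floor space 8 ≤ 12, output 10.
Best is grinder and press with total output 16.

16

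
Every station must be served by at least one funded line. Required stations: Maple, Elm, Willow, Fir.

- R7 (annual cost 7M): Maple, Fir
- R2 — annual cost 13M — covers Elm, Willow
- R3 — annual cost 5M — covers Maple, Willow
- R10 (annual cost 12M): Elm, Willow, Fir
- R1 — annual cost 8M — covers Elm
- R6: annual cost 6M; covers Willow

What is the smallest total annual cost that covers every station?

This is a weighted set-cover instance.
Choose R3 and R10: together they cover Maple, Elm, Willow, Fir — every station.
Total annual cost: 5 + 12 = 17.
No cover costs less than 17.

17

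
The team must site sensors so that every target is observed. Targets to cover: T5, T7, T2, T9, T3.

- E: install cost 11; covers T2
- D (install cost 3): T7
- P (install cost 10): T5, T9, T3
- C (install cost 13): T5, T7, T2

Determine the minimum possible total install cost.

Choose P and C: together they cover T5, T7, T2, T9, T3 — every target.
Total install cost: 10 + 13 = 23.

23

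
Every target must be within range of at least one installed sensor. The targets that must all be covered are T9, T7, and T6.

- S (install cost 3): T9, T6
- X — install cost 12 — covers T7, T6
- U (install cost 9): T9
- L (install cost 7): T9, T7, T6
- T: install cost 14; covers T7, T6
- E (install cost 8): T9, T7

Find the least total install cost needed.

7

L alone covers T9, T7, T6 — every target.
Total install cost: 7.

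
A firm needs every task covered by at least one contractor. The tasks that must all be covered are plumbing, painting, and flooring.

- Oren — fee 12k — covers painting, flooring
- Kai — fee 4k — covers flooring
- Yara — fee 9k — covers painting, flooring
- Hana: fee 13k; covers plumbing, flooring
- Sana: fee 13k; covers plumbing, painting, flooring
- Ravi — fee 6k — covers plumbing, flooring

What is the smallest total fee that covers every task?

13

The greedy cost-per-new-task heuristic would pick Ravi and Yara for 15, but a cheaper cover exists.
Sana alone covers plumbing, painting, flooring — every task.
Total fee: 13.
No cover costs less than 13.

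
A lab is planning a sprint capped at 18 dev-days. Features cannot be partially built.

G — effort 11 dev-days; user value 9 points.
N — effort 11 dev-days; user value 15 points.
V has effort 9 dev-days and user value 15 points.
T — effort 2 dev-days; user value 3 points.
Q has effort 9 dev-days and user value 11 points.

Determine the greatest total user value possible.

This is an integer program with binary decision variables.
Take V and Q: effort 9 + 9 = 18 ≤ 18, user value 15 + 11 = 26.
No other feasible combination does better.

26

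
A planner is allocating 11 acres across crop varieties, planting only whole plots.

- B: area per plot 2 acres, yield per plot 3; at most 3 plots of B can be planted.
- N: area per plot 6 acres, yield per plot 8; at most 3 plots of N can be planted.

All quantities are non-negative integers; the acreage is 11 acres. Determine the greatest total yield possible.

14

1×B and 1×N: area 8 ≤ 11, yield 1·3 + 1·8 = 11.
2×B and 1×N: area 10 ≤ 11, yield 2·3 + 1·8 = 14.
Best is 14.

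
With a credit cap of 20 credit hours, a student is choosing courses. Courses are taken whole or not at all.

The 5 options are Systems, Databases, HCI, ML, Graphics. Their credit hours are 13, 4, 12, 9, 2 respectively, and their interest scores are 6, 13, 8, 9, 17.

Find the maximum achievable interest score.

Databases + HCI + Graphics: credit hours 4 + 12 + 2 = 18 ≤ 20, interest score 13 + 8 + 17 = 38.
Databases + ML + Graphics: credit hours 4 + 9 + 2 = 15 ≤ 20, interest score 13 + 9 + 17 = 39.
Best is Databases, ML, and Graphics with total interest score 39.

39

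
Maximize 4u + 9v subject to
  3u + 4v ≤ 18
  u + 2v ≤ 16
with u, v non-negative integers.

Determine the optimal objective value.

36

Relaxing integrality, the LP optimum is 40.50 at (u,v) = (0, 4.5), which is not an integer point.
(u,v)=(0,4): 3·0+4·4=16≤18, 1·0+2·4=8≤16, objective 36.
(u,v)=(1,3): 3·1+4·3=15≤18, 1·1+2·3=7≤16, objective 31.
(u,v)=(0,3): 3·0+4·3=12≤18, 1·0+2·3=6≤16, objective 27.
The best lattice point is (0,4), giving 36.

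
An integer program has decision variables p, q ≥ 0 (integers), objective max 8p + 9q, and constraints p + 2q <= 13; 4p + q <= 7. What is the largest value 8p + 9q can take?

(p,q)=(0,6): 1·0+2·6=12≤13, 4·0+1·6=6≤7, objective 54.
(p,q)=(0,5): 1·0+2·5=10≤13, 4·0+1·5=5≤7, objective 45.
No feasible integer point exceeds 54.

54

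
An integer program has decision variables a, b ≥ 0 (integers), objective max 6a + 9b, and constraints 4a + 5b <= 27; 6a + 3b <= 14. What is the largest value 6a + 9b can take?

36

The continuous relaxation peaks at (0, 4.67) with value 42.00; rounding to a feasible lattice point costs some objective.
(a,b)=(0,4) is feasible, giving 36.
(a,b)=(0,3) is feasible, giving 27.
Maximum is 36 at (a,b)=(0,4).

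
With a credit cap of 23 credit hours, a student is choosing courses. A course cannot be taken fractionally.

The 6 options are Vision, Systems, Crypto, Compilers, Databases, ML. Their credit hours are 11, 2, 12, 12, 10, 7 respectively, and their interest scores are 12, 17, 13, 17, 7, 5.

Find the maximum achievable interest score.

39

This is a 0-1 knapsack instance.
Vision + Systems + Databases: credit hours 11 + 2 + 10 = 23 ≤ 23, interest score 12 + 17 + 7 = 36.
Systems + Compilers + ML: credit hours 2 + 12 + 7 = 21 ≤ 23, interest score 17 + 17 + 5 = 39.
Best is Systems, Compilers, and ML with total interest score 39.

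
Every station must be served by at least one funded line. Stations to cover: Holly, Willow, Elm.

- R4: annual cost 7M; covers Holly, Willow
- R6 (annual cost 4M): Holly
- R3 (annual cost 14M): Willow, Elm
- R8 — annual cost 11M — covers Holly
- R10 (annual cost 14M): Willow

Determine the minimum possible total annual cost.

18

Choose R6 and R3: together they cover Holly, Willow, Elm — every station.
Total annual cost: 4 + 14 = 18.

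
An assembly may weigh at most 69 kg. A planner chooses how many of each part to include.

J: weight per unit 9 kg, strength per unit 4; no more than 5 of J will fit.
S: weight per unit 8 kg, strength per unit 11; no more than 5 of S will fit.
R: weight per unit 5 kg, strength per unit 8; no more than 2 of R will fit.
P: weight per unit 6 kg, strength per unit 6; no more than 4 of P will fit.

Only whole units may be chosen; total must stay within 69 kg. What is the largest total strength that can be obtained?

89

Take 5×S, 2×R, and 3×P: weight 68 ≤ 69, strength 5·11 + 2·8 + 3·6 = 89.
R has the best ratio (8/5) and is taken to its limit of 2; remaining capacity is filled optimally with the others.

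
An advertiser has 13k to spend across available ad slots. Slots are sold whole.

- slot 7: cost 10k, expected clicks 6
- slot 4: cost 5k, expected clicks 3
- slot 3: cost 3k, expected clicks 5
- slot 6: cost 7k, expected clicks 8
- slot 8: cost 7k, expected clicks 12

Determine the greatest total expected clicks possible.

Take slot 3 and slot 8: cost 3 + 7 = 10 ≤ 13, expected clicks 5 + 12 = 17.
No other feasible combination does better.

17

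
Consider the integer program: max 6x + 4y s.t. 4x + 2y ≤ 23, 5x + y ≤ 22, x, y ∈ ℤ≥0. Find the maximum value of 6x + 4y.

44

Relaxing integrality, the LP optimum is 46.00 at (x,y) = (0, 11.5), which is not an integer point.
(x,y)=(0,11) is feasible, giving 44.
(x,y)=(0,10) is feasible, giving 40.
The best lattice point is (0,11), giving 44.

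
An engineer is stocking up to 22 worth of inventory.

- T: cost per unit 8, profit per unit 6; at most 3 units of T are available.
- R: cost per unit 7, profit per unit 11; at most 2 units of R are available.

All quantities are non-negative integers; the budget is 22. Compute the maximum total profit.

28

R has the best ratio (11/7); taking only R gives at most 2×11 = 22 (stopped by the supply cap of 2).
Mixing does better — 1×T and 2×R: cost 22 ≤ 22, profit 1·6 + 2·11 = 28.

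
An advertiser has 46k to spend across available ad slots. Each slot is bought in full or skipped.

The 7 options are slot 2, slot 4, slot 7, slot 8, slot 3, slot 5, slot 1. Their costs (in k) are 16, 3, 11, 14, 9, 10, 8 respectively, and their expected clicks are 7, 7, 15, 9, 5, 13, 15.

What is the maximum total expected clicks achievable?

59

Take slot 4, slot 7, slot 8, slot 5, and slot 1: cost 3 + 11 + 14 + 10 + 8 = 46 ≤ 46, expected clicks 7 + 15 + 9 + 13 + 15 = 59.
No other feasible combination does better.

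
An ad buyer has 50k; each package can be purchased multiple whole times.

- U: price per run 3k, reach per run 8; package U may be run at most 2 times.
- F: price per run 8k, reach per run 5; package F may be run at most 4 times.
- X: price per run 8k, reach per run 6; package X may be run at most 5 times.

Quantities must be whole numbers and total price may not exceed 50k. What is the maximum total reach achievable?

U has the best ratio (8/3); taking only U gives at most 2×8 = 16 (stopped by the supply cap of 2).
Mixing does better — 2×U and 5×X: price 46 ≤ 50, reach 2·8 + 5·6 = 46.

46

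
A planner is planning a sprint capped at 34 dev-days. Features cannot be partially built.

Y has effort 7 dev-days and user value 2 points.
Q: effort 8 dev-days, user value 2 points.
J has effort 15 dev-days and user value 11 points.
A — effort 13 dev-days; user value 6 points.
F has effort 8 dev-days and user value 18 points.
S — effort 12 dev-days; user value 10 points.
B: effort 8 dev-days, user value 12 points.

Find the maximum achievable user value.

Allowing fractional choices, the relaxed optimum would be about 44.4, but features are indivisible.
J + F + B: effort 15 + 8 + 8 = 31 ≤ 34, user value 11 + 18 + 12 = 41.
A + F + B: effort 13 + 8 + 8 = 29 ≤ 34, user value 6 + 18 + 12 = 36.
F + S + B: effort 8 + 12 + 8 = 28 ≤ 34, user value 18 + 10 + 12 = 40.
Best is J, F, and B with total user value 41.

41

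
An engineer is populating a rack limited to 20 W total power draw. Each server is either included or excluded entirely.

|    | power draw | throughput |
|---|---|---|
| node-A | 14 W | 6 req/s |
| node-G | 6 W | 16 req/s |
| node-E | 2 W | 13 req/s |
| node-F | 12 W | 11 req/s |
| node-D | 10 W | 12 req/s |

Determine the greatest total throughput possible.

41

Allowing fractional choices, the relaxed optimum would be about 42.8, but servers are indivisible.
node-G + node-E: power draw 6 + 2 = 8 ≤ 20, throughput 16 + 13 = 29.
node-G + node-E + node-D: power draw 6 + 2 + 10 = 18 ≤ 20, throughput 16 + 13 + 12 = 41.
node-G + node-E + node-F: power draw 6 + 2 + 12 = 20 ≤ 20, throughput 16 + 13 + 11 = 40.
Best is node-G, node-E, and node-D with total throughput 41.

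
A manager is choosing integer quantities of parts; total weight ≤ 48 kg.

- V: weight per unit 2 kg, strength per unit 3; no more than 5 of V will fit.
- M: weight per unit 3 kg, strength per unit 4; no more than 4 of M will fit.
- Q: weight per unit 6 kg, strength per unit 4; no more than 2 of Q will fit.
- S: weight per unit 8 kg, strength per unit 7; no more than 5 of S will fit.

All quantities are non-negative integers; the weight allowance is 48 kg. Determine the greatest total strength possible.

This is a bounded integer knapsack.
V has the best ratio (3/2); taking only V gives at most 5×3 = 15 (stopped by the supply cap of 5).
Mixing does better — 5×V, 4×M, and 3×S: weight 46 ≤ 48, strength 5·3 + 4·4 + 3·7 = 52.

52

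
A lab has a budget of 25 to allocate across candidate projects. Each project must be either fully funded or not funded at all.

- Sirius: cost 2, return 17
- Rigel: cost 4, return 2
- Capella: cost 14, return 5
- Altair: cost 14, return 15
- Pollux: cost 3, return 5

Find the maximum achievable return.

39

Allowing fractional choices, the relaxed optimum would be about 39.7, but projects are indivisible.
Sirius + Rigel + Altair + Pollux: cost 2 + 4 + 14 + 3 = 23 ≤ 25, return 17 + 2 + 15 + 5 = 39.
Sirius + Rigel + Altair: cost 2 + 4 + 14 = 20 ≤ 25, return 17 + 2 + 15 = 34.
Sirius + Altair + Pollux: cost 2 + 14 + 3 = 19 ≤ 25, return 17 + 15 + 5 = 37.
Best is Sirius, Rigel, Altair, and Pollux with total return 39.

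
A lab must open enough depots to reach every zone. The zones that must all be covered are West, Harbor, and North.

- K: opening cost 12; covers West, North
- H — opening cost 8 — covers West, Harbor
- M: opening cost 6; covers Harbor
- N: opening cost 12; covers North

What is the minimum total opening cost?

18

This is a weighted set-cover instance.
The greedy cost-per-new-zone heuristic would pick H and K for 20, but a cheaper cover exists.
Choose K and M: together they cover West, Harbor, North — every zone.
Total opening cost: 12 + 6 = 18.
No cover costs less than 18.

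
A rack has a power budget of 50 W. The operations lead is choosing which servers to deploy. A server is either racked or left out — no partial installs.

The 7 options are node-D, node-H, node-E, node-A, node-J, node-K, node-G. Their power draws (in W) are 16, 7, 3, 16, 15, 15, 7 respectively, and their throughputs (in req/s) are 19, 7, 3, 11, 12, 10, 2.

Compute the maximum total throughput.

45

Allowing fractional choices, the relaxed optimum would be about 47.2, but servers are indivisible.
node-D + node-E + node-J + node-K: power draw 16 + 3 + 15 + 15 = 49 ≤ 50, throughput 19 + 3 + 12 + 10 = 44.
node-D + node-E + node-A + node-J: power draw 16 + 3 + 16 + 15 = 50 ≤ 50, throughput 19 + 3 + 11 + 12 = 45.
Best is node-D, node-E, node-A, and node-J with total throughput 45.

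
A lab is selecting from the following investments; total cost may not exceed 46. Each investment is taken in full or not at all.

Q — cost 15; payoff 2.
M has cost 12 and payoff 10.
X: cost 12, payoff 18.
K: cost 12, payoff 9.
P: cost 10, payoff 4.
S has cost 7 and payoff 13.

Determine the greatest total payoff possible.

50

Allowing fractional choices, the relaxed optimum would be about 51.2, but investments are indivisible.
M + X + K + S: cost 12 + 12 + 12 + 7 = 43 ≤ 46, payoff 10 + 18 + 9 + 13 = 50.
X + K + P + S: cost 12 + 12 + 10 + 7 = 41 ≤ 46, payoff 18 + 9 + 4 + 13 = 44.
M + X + P + S: cost 12 + 12 + 10 + 7 = 41 ≤ 46, payoff 10 + 18 + 4 + 13 = 45.
Best is M, X, K, and S with total payoff 50.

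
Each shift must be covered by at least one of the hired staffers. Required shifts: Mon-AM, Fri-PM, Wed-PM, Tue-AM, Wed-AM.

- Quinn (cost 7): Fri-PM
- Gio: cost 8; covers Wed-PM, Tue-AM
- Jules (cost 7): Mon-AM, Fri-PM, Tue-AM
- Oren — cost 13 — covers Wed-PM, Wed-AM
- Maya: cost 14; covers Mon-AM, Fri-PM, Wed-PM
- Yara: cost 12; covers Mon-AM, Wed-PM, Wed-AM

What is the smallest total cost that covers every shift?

Choose Jules and Yara: together they cover Mon-AM, Fri-PM, Wed-PM, Tue-AM, Wed-AM — every shift.
Total cost: 7 + 12 = 19.
No cover costs less than 19.

19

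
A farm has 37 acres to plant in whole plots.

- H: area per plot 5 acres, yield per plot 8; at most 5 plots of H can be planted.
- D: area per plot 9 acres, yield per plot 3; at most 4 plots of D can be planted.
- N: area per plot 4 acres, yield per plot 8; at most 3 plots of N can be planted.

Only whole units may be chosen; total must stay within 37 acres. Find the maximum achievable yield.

Take 5×H and 3×N: area 37 ≤ 37, yield 5·8 + 3·8 = 64.
N has the best ratio (8/4) and is taken to its limit of 3; remaining capacity is filled optimally with the others.

64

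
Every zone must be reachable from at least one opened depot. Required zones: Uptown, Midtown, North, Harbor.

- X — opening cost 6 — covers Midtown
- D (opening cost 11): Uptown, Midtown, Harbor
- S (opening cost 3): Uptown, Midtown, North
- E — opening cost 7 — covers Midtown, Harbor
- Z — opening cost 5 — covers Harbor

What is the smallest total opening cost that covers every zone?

8

Choose S and Z: together they cover Uptown, Midtown, North, Harbor — every zone.
Total opening cost: 3 + 5 = 8.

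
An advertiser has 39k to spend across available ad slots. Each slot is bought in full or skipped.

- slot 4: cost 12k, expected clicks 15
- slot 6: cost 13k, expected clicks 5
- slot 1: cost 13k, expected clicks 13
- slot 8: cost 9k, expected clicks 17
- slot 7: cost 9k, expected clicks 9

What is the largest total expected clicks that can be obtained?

Take slot 4, slot 1, and slot 8: cost 12 + 13 + 9 = 34 ≤ 39, expected clicks 15 + 13 + 17 = 45.
No other feasible combination does better.

45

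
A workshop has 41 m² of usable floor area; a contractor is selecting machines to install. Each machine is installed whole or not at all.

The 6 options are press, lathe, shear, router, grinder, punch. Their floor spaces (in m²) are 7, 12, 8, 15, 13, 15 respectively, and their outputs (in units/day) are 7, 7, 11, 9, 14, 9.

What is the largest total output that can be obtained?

39

Treat it as a binary knapsack problem.
Allowing fractional choices, the relaxed optimum would be about 39.8, but machines are indivisible.
shear + grinder + punch: floor space 8 + 13 + 15 = 36 ≤ 41, output 11 + 14 + 9 = 34.
press + lathe + shear + grinder: floor space 7 + 12 + 8 + 13 = 40 ≤ 41, output 7 + 7 + 11 + 14 = 39.
shear + router + grinder: floor space 8 + 15 + 13 = 36 ≤ 41, output 11 + 9 + 14 = 34.
Best is press, lathe, shear, and grinder with total output 39.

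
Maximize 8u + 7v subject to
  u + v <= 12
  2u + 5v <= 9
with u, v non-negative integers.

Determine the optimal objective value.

The continuous relaxation peaks at (4.5, 0) with value 36.00; rounding to a feasible lattice point costs some objective.
(u,v)=(4,0): 1·4+1·0=4≤12, 2·4+5·0=8≤9, objective 32.
(u,v)=(3,0): 1·3+1·0=3≤12, 2·3+5·0=6≤9, objective 24.
Maximum is 32 at (u,v)=(4,0).

32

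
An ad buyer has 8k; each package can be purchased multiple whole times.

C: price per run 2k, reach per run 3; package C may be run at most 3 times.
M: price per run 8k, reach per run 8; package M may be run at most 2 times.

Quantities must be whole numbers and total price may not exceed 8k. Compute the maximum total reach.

9

1×M: price 8 ≤ 8, reach 1·8 = 8.
3×C: price 6 ≤ 8, reach 3·3 = 9.
Best is 9.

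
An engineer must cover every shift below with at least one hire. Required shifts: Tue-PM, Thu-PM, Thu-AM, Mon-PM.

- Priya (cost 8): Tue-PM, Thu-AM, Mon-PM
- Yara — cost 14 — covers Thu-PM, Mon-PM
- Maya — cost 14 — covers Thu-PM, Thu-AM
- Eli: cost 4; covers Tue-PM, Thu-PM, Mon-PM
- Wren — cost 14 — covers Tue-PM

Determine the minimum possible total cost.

This is an integer covering problem.
Choose Priya and Eli: together they cover Tue-PM, Thu-PM, Thu-AM, Mon-PM — every shift.
Total cost: 8 + 4 = 12.
No cover costs less than 12.

12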